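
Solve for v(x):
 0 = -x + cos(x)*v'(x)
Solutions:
 v(x) = C1 + Integral(x/cos(x), x)


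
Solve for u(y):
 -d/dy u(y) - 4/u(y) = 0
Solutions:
 u(y) = -sqrt(C1 - 8*y)
 u(y) = sqrt(C1 - 8*y)


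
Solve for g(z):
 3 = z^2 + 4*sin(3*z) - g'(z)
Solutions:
 g(z) = C1 + z^3/3 - 3*z - 4*cos(3*z)/3


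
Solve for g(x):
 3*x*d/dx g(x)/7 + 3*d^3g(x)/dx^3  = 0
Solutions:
 g(x) = C1 + Integral(C2*airyai(-7^(2/3)*x/7) + C3*airybi(-7^(2/3)*x/7), x)


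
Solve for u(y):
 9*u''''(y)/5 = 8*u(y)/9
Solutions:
 u(y) = C1*exp(-40^(1/4)*y/3) + C2*exp(40^(1/4)*y/3) + C3*sin(40^(1/4)*y/3) + C4*cos(40^(1/4)*y/3)


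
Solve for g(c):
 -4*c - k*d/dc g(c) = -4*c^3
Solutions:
 g(c) = C1 + c^4/k - 2*c^2/k


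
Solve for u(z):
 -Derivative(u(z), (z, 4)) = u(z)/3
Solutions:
 u(z) = (C1*sin(sqrt(2)*3^(3/4)*z/6) + C2*cos(sqrt(2)*3^(3/4)*z/6))*exp(-sqrt(2)*3^(3/4)*z/6) + (C3*sin(sqrt(2)*3^(3/4)*z/6) + C4*cos(sqrt(2)*3^(3/4)*z/6))*exp(sqrt(2)*3^(3/4)*z/6)


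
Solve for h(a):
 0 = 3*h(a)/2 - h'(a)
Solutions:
 h(a) = C1*exp(3*a/2)


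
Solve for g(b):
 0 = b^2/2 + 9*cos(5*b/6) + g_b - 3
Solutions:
 g(b) = C1 - b^3/6 + 3*b - 54*sin(5*b/6)/5


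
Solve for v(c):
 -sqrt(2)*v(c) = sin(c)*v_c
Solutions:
 v(c) = C1*(cos(c) + 1)^(sqrt(2)/2)/(cos(c) - 1)^(sqrt(2)/2)


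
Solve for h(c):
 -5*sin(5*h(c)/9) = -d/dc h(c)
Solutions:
 -5*c + 9*log(cos(5*h(c)/9) - 1)/10 - 9*log(cos(5*h(c)/9) + 1)/10 = C1


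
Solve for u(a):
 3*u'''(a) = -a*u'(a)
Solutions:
 u(a) = C1 + Integral(C2*airyai(-3^(2/3)*a/3) + C3*airybi(-3^(2/3)*a/3), a)


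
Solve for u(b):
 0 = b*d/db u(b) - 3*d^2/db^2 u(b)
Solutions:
 u(b) = C1 + C2*erfi(sqrt(6)*b/6)


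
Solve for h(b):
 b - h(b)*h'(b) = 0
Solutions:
 h(b) = -sqrt(C1 + b^2)
 h(b) = sqrt(C1 + b^2)


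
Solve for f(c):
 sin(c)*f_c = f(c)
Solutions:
 f(c) = C1*sqrt(cos(c) - 1)/sqrt(cos(c) + 1)


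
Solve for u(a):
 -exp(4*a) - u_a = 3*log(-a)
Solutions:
 u(a) = C1 - 3*a*log(-a) + 3*a - exp(4*a)/4


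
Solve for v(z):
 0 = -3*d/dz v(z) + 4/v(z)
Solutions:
 v(z) = -sqrt(C1 + 24*z)/3
 v(z) = sqrt(C1 + 24*z)/3


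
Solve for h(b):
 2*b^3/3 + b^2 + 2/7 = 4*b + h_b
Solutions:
 h(b) = C1 + b^4/6 + b^3/3 - 2*b^2 + 2*b/7


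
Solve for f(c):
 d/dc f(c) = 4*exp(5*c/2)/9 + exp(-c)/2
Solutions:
 f(c) = C1 + 8*exp(5*c/2)/45 - exp(-c)/2


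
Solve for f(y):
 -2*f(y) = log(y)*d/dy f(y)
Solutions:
 f(y) = C1*exp(-2*li(y))


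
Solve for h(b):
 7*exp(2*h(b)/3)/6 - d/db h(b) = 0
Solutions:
 h(b) = 3*log(-sqrt(-1/(C1 + 7*b))) + 3*log(3)
 h(b) = 3*log(-1/(C1 + 7*b))/2 + 3*log(3)


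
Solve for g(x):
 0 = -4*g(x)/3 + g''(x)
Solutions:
 g(x) = C1*exp(-2*sqrt(3)*x/3) + C2*exp(2*sqrt(3)*x/3)


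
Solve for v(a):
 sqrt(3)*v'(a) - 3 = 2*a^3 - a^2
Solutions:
 v(a) = C1 + sqrt(3)*a^4/6 - sqrt(3)*a^3/9 + sqrt(3)*a


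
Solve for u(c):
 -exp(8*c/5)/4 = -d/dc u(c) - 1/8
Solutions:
 u(c) = C1 - c/8 + 5*exp(8*c/5)/32


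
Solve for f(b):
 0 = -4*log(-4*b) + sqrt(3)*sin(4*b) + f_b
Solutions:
 f(b) = C1 + 4*b*log(-b) - 4*b + 8*b*log(2) + sqrt(3)*cos(4*b)/4


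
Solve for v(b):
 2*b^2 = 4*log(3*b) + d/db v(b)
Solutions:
 v(b) = C1 + 2*b^3/3 - 4*b*log(b) - b*log(81) + 4*b


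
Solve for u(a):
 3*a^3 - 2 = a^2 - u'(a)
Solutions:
 u(a) = C1 - 3*a^4/4 + a^3/3 + 2*a


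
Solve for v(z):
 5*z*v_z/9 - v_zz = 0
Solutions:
 v(z) = C1 + C2*erfi(sqrt(10)*z/6)


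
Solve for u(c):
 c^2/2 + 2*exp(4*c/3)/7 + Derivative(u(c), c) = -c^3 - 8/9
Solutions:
 u(c) = C1 - c^4/4 - c^3/6 - 8*c/9 - 3*exp(4*c/3)/14


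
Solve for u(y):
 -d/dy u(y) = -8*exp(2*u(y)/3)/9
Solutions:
 u(y) = 3*log(-sqrt(-1/(C1 + 8*y))) - 3*log(2) + 3*log(6)/2 + 3*log(3)
 u(y) = 3*log(-1/(C1 + 8*y))/2 - 3*log(2) + 3*log(6)/2 + 3*log(3)


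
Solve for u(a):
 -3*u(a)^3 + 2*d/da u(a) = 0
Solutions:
 u(a) = -sqrt(-1/(C1 + 3*a))
 u(a) = sqrt(-1/(C1 + 3*a))


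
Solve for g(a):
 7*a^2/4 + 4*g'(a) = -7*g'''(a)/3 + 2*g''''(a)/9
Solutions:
 g(a) = C1 + C2*exp(a*(-(12*sqrt(379) + 415)^(1/3) - 49/(12*sqrt(379) + 415)^(1/3) + 14)/4)*sin(sqrt(3)*a*(-(12*sqrt(379) + 415)^(1/3) + 49/(12*sqrt(379) + 415)^(1/3))/4) + C3*exp(a*(-(12*sqrt(379) + 415)^(1/3) - 49/(12*sqrt(379) + 415)^(1/3) + 14)/4)*cos(sqrt(3)*a*(-(12*sqrt(379) + 415)^(1/3) + 49/(12*sqrt(379) + 415)^(1/3))/4) + C4*exp(a*(49/(12*sqrt(379) + 415)^(1/3) + 7 + (12*sqrt(379) + 415)^(1/3))/2) - 7*a^3/48 + 49*a/96


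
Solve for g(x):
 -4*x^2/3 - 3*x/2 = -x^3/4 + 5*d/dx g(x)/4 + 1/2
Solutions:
 g(x) = C1 + x^4/20 - 16*x^3/45 - 3*x^2/5 - 2*x/5


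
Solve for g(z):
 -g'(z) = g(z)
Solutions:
 g(z) = C1*exp(-z)


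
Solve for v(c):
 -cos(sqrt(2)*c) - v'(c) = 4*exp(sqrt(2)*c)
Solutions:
 v(c) = C1 - 2*sqrt(2)*exp(sqrt(2)*c) - sqrt(2)*sin(sqrt(2)*c)/2


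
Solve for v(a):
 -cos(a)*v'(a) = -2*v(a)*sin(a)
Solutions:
 v(a) = C1/cos(a)^2


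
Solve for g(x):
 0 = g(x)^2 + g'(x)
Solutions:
 g(x) = 1/(C1 + x)


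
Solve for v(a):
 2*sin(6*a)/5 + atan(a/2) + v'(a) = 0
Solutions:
 v(a) = C1 - a*atan(a/2) + log(a^2 + 4) + cos(6*a)/15


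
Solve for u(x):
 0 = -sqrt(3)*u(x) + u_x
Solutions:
 u(x) = C1*exp(sqrt(3)*x)


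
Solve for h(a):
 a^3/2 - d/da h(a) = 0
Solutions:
 h(a) = C1 + a^4/8


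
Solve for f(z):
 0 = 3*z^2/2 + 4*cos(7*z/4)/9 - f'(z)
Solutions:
 f(z) = C1 + z^3/2 + 16*sin(7*z/4)/63


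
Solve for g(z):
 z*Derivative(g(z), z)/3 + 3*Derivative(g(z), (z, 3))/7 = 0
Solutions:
 g(z) = C1 + Integral(C2*airyai(-21^(1/3)*z/3) + C3*airybi(-21^(1/3)*z/3), z)


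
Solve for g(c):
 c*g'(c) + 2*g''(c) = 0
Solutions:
 g(c) = C1 + C2*erf(c/2)


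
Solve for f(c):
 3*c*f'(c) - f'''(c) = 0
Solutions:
 f(c) = C1 + Integral(C2*airyai(3^(1/3)*c) + C3*airybi(3^(1/3)*c), c)


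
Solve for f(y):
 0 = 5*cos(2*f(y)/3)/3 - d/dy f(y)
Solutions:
 -5*y/3 - 3*log(sin(2*f(y)/3) - 1)/4 + 3*log(sin(2*f(y)/3) + 1)/4 = C1


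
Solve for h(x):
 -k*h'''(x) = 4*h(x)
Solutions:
 h(x) = C1*exp(2^(2/3)*x*(-1/k)^(1/3)) + C2*exp(2^(2/3)*x*(-1/k)^(1/3)*(-1 + sqrt(3)*I)/2) + C3*exp(-2^(2/3)*x*(-1/k)^(1/3)*(1 + sqrt(3)*I)/2)


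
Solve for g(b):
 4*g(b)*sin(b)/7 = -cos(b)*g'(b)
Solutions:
 g(b) = C1*cos(b)^(4/7)


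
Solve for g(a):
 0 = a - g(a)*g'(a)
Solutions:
 g(a) = -sqrt(C1 + a^2)
 g(a) = sqrt(C1 + a^2)


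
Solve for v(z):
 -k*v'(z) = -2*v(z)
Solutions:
 v(z) = C1*exp(2*z/k)


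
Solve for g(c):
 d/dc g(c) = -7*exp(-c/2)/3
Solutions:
 g(c) = C1 + 14*exp(-c/2)/3


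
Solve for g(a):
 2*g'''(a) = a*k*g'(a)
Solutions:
 g(a) = C1 + Integral(C2*airyai(2^(2/3)*a*k^(1/3)/2) + C3*airybi(2^(2/3)*a*k^(1/3)/2), a)


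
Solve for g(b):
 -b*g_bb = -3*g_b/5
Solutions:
 g(b) = C1 + C2*b^(8/5)


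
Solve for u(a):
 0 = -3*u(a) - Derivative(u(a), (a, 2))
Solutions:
 u(a) = C1*sin(sqrt(3)*a) + C2*cos(sqrt(3)*a)


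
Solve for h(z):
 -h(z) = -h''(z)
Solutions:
 h(z) = C1*exp(-z) + C2*exp(z)


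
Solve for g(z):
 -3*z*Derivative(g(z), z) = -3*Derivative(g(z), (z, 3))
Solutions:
 g(z) = C1 + Integral(C2*airyai(z) + C3*airybi(z), z)


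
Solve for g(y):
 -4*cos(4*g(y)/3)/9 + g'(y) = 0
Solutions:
 -4*y/9 - 3*log(sin(4*g(y)/3) - 1)/8 + 3*log(sin(4*g(y)/3) + 1)/8 = C1


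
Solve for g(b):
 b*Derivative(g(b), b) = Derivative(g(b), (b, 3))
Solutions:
 g(b) = C1 + Integral(C2*airyai(b) + C3*airybi(b), b)


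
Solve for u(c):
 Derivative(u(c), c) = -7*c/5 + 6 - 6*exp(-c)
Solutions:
 u(c) = C1 - 7*c^2/10 + 6*c + 6*exp(-c)


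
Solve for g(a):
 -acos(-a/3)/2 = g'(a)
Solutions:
 g(a) = C1 - a*acos(-a/3)/2 - sqrt(9 - a^2)/2


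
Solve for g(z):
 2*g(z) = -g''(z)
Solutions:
 g(z) = C1*sin(sqrt(2)*z) + C2*cos(sqrt(2)*z)


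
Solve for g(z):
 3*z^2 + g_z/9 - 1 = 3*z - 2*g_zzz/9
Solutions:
 g(z) = C1 + C2*sin(sqrt(2)*z/2) + C3*cos(sqrt(2)*z/2) - 9*z^3 + 27*z^2/2 + 117*z


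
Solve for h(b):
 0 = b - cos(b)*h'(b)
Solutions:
 h(b) = C1 + Integral(b/cos(b), b)


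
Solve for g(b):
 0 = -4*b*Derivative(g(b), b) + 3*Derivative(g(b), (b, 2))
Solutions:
 g(b) = C1 + C2*erfi(sqrt(6)*b/3)


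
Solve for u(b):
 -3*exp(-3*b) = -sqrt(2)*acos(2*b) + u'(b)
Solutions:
 u(b) = C1 + sqrt(2)*b*acos(2*b) - sqrt(2)*sqrt(1 - 4*b^2)/2 + exp(-3*b)


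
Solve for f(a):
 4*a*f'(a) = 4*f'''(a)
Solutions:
 f(a) = C1 + Integral(C2*airyai(a) + C3*airybi(a), a)


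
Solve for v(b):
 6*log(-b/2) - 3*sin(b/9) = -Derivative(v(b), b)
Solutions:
 v(b) = C1 - 6*b*log(-b) + 6*b*log(2) + 6*b - 27*cos(b/9)


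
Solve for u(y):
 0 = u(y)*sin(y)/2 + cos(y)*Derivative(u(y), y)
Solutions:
 u(y) = C1*sqrt(cos(y))


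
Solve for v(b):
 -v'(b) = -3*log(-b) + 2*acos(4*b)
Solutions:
 v(b) = C1 + 3*b*log(-b) - 2*b*acos(4*b) - 3*b + sqrt(1 - 16*b^2)/2


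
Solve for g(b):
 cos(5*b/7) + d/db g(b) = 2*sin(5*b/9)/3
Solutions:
 g(b) = C1 - 7*sin(5*b/7)/5 - 6*cos(5*b/9)/5


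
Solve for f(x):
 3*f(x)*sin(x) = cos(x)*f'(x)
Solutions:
 f(x) = C1/cos(x)^3


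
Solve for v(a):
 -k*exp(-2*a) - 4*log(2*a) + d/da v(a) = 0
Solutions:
 v(a) = C1 + 4*a*log(a) + 4*a*(-1 + log(2)) - k*exp(-2*a)/2


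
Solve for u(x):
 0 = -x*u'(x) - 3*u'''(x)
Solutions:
 u(x) = C1 + Integral(C2*airyai(-3^(2/3)*x/3) + C3*airybi(-3^(2/3)*x/3), x)


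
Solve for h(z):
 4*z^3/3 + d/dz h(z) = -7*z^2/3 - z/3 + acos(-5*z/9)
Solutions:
 h(z) = C1 - z^4/3 - 7*z^3/9 - z^2/6 + z*acos(-5*z/9) + sqrt(81 - 25*z^2)/5


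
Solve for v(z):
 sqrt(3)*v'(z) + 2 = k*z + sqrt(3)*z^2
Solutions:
 v(z) = C1 + sqrt(3)*k*z^2/6 + z^3/3 - 2*sqrt(3)*z/3


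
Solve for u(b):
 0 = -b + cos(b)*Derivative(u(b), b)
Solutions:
 u(b) = C1 + Integral(b/cos(b), b)


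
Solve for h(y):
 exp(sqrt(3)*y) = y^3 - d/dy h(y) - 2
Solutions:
 h(y) = C1 + y^4/4 - 2*y - sqrt(3)*exp(sqrt(3)*y)/3


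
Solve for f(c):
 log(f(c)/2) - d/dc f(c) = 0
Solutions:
 Integral(1/(-log(_y) + log(2)), (_y, f(c))) = C1 - c


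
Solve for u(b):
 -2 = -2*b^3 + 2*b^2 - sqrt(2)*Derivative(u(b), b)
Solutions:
 u(b) = C1 - sqrt(2)*b^4/4 + sqrt(2)*b^3/3 + sqrt(2)*b


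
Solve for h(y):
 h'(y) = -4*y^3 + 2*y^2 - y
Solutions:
 h(y) = C1 - y^4 + 2*y^3/3 - y^2/2


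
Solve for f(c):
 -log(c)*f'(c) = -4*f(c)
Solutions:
 f(c) = C1*exp(4*li(c))


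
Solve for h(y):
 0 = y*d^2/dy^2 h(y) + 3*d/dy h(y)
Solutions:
 h(y) = C1 + C2/y^2


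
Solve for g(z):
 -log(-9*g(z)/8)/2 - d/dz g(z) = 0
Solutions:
 2*Integral(1/(log(-_y) - 3*log(2) + 2*log(3)), (_y, g(z))) = C1 - z


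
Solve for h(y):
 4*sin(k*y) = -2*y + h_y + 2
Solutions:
 h(y) = C1 + y^2 - 2*y - 4*cos(k*y)/k


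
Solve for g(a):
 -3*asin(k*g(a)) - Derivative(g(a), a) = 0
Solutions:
 Integral(1/asin(_y*k), (_y, g(a))) = C1 - 3*a


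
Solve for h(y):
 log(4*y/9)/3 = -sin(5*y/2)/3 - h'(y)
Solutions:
 h(y) = C1 - y*log(y)/3 - 2*y*log(2)/3 + y/3 + 2*y*log(3)/3 + 2*cos(5*y/2)/15


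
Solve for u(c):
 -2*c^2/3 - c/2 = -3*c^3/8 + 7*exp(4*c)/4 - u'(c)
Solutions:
 u(c) = C1 - 3*c^4/32 + 2*c^3/9 + c^2/4 + 7*exp(4*c)/16


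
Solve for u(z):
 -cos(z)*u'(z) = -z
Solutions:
 u(z) = C1 + Integral(z/cos(z), z)


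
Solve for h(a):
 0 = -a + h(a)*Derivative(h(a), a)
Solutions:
 h(a) = -sqrt(C1 + a^2)
 h(a) = sqrt(C1 + a^2)


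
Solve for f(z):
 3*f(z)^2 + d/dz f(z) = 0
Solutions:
 f(z) = 1/(C1 + 3*z)


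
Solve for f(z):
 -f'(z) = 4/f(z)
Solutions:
 f(z) = -sqrt(C1 - 8*z)
 f(z) = sqrt(C1 - 8*z)


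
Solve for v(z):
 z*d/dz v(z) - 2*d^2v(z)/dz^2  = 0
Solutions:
 v(z) = C1 + C2*erfi(z/2)


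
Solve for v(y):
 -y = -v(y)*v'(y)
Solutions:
 v(y) = -sqrt(C1 + y^2)
 v(y) = sqrt(C1 + y^2)


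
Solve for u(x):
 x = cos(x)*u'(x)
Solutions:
 u(x) = C1 + Integral(x/cos(x), x)


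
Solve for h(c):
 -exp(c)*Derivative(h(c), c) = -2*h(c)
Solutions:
 h(c) = C1*exp(-2*exp(-c))


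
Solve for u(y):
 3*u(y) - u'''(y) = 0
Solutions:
 u(y) = C3*exp(3^(1/3)*y) + (C1*sin(3^(5/6)*y/2) + C2*cos(3^(5/6)*y/2))*exp(-3^(1/3)*y/2)


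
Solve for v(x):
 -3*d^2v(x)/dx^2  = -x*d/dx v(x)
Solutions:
 v(x) = C1 + C2*erfi(sqrt(6)*x/6)


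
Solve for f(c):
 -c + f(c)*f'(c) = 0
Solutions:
 f(c) = -sqrt(C1 + c^2)
 f(c) = sqrt(C1 + c^2)


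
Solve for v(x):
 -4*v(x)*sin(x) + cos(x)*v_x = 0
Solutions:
 v(x) = C1/cos(x)^4


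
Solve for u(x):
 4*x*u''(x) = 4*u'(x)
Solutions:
 u(x) = C1 + C2*x^2


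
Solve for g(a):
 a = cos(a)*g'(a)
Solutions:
 g(a) = C1 + Integral(a/cos(a), a)


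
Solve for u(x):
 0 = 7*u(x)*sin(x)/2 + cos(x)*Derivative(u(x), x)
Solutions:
 u(x) = C1*cos(x)^(7/2)


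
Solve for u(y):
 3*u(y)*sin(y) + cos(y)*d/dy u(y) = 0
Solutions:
 u(y) = C1*cos(y)^3


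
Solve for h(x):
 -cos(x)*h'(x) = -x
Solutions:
 h(x) = C1 + Integral(x/cos(x), x)


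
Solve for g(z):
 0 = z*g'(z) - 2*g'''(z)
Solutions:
 g(z) = C1 + Integral(C2*airyai(2^(2/3)*z/2) + C3*airybi(2^(2/3)*z/2), z)


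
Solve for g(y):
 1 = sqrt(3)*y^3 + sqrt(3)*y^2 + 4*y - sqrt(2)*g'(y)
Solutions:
 g(y) = C1 + sqrt(6)*y^4/8 + sqrt(6)*y^3/6 + sqrt(2)*y^2 - sqrt(2)*y/2


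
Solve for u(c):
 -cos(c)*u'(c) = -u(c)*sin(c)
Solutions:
 u(c) = C1/cos(c)


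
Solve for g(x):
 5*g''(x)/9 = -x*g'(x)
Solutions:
 g(x) = C1 + C2*erf(3*sqrt(10)*x/10)


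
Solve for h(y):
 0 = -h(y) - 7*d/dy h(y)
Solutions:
 h(y) = C1*exp(-y/7)


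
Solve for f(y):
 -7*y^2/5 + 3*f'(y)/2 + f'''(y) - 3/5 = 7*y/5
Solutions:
 f(y) = C1 + C2*sin(sqrt(6)*y/2) + C3*cos(sqrt(6)*y/2) + 14*y^3/45 + 7*y^2/15 - 38*y/45


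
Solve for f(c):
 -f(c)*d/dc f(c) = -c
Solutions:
 f(c) = -sqrt(C1 + c^2)
 f(c) = sqrt(C1 + c^2)


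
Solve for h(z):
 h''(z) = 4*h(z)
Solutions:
 h(z) = C1*exp(-2*z) + C2*exp(2*z)


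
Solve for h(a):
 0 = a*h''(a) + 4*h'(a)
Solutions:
 h(a) = C1 + C2/a^3


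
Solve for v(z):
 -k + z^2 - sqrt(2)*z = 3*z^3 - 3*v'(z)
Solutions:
 v(z) = C1 + k*z/3 + z^4/4 - z^3/9 + sqrt(2)*z^2/6


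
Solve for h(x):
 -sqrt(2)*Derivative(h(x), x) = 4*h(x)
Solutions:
 h(x) = C1*exp(-2*sqrt(2)*x)


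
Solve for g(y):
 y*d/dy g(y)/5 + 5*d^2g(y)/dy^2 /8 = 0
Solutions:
 g(y) = C1 + C2*erf(2*y/5)


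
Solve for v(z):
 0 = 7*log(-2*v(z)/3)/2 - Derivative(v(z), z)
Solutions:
 -2*Integral(1/(log(-_y) - log(3) + log(2)), (_y, v(z)))/7 = C1 - z


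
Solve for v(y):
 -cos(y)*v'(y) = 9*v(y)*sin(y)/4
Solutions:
 v(y) = C1*cos(y)^(9/4)


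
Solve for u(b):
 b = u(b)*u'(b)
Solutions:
 u(b) = -sqrt(C1 + b^2)
 u(b) = sqrt(C1 + b^2)


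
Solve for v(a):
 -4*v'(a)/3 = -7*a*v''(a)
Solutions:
 v(a) = C1 + C2*a^(25/21)


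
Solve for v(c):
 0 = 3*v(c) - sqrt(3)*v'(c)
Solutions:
 v(c) = C1*exp(sqrt(3)*c)


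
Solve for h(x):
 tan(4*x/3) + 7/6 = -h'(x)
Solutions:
 h(x) = C1 - 7*x/6 + 3*log(cos(4*x/3))/4


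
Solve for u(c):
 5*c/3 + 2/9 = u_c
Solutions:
 u(c) = C1 + 5*c^2/6 + 2*c/9


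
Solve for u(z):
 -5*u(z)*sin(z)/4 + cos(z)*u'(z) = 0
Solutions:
 u(z) = C1/cos(z)^(5/4)


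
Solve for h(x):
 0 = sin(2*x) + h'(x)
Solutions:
 h(x) = C1 + cos(2*x)/2


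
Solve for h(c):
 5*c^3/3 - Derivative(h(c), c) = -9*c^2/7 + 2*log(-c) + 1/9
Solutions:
 h(c) = C1 + 5*c^4/12 + 3*c^3/7 - 2*c*log(-c) + 17*c/9


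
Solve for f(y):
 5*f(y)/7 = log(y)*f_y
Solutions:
 f(y) = C1*exp(5*li(y)/7)


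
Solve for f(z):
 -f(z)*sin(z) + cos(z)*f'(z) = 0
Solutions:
 f(z) = C1/cos(z)


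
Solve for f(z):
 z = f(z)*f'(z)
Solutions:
 f(z) = -sqrt(C1 + z^2)
 f(z) = sqrt(C1 + z^2)


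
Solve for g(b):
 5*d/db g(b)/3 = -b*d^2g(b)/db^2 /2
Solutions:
 g(b) = C1 + C2/b^(7/3)


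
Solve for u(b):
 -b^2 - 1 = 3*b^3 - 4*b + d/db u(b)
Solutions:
 u(b) = C1 - 3*b^4/4 - b^3/3 + 2*b^2 - b


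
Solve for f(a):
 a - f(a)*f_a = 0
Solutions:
 f(a) = -sqrt(C1 + a^2)
 f(a) = sqrt(C1 + a^2)


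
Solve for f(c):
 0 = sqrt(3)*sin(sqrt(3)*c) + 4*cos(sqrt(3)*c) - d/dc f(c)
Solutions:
 f(c) = C1 + 4*sqrt(3)*sin(sqrt(3)*c)/3 - cos(sqrt(3)*c)


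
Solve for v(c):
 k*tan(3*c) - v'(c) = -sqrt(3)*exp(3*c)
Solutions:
 v(c) = C1 - k*log(cos(3*c))/3 + sqrt(3)*exp(3*c)/3


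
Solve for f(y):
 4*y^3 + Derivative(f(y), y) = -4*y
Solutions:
 f(y) = C1 - y^4 - 2*y^2


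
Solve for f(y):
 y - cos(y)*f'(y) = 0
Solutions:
 f(y) = C1 + Integral(y/cos(y), y)


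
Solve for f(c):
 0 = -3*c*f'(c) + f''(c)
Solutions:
 f(c) = C1 + C2*erfi(sqrt(6)*c/2)


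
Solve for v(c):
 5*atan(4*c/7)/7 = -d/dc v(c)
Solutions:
 v(c) = C1 - 5*c*atan(4*c/7)/7 + 5*log(16*c^2 + 49)/8


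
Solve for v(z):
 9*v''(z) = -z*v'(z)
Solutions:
 v(z) = C1 + C2*erf(sqrt(2)*z/6)


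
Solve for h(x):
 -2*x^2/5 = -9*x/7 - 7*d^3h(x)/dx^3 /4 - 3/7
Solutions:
 h(x) = C1 + C2*x + C3*x^2 + 2*x^5/525 - 3*x^4/98 - 2*x^3/49


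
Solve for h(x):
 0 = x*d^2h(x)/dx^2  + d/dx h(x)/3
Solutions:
 h(x) = C1 + C2*x^(2/3)


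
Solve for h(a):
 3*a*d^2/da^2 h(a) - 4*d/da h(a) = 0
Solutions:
 h(a) = C1 + C2*a^(7/3)


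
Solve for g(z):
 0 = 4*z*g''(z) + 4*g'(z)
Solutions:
 g(z) = C1 + C2*log(z)


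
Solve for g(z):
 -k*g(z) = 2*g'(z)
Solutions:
 g(z) = C1*exp(-k*z/2)


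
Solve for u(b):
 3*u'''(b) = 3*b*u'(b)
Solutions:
 u(b) = C1 + Integral(C2*airyai(b) + C3*airybi(b), b)


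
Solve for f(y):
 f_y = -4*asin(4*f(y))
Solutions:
 Integral(1/asin(4*_y), (_y, f(y))) = C1 - 4*y


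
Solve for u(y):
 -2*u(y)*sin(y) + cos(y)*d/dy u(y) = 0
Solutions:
 u(y) = C1/cos(y)^2


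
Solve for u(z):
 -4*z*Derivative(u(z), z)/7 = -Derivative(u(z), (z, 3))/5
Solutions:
 u(z) = C1 + Integral(C2*airyai(20^(1/3)*7^(2/3)*z/7) + C3*airybi(20^(1/3)*7^(2/3)*z/7), z)


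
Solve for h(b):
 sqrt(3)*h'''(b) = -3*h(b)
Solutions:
 h(b) = C3*exp(-3^(1/6)*b) + (C1*sin(3^(2/3)*b/2) + C2*cos(3^(2/3)*b/2))*exp(3^(1/6)*b/2)


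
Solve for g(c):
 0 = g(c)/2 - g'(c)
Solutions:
 g(c) = C1*exp(c/2)


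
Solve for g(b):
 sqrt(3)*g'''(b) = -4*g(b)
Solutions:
 g(b) = C3*exp(-2^(2/3)*3^(5/6)*b/3) + (C1*sin(2^(2/3)*3^(1/3)*b/2) + C2*cos(2^(2/3)*3^(1/3)*b/2))*exp(2^(2/3)*3^(5/6)*b/6)


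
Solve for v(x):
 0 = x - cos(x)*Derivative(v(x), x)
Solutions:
 v(x) = C1 + Integral(x/cos(x), x)


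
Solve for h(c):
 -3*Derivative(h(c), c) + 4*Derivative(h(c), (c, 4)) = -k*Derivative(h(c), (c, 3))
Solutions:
 h(c) = C1 + C2*exp(-c*(k^2/(k^3 + sqrt(-k^6 + (k^3 - 648)^2) - 648)^(1/3) + k + (k^3 + sqrt(-k^6 + (k^3 - 648)^2) - 648)^(1/3))/12) + C3*exp(c*(-4*k^2/((-1 + sqrt(3)*I)*(k^3 + sqrt(-k^6 + (k^3 - 648)^2) - 648)^(1/3)) - 2*k + (k^3 + sqrt(-k^6 + (k^3 - 648)^2) - 648)^(1/3) - sqrt(3)*I*(k^3 + sqrt(-k^6 + (k^3 - 648)^2) - 648)^(1/3))/24) + C4*exp(c*(4*k^2/((1 + sqrt(3)*I)*(k^3 + sqrt(-k^6 + (k^3 - 648)^2) - 648)^(1/3)) - 2*k + (k^3 + sqrt(-k^6 + (k^3 - 648)^2) - 648)^(1/3) + sqrt(3)*I*(k^3 + sqrt(-k^6 + (k^3 - 648)^2) - 648)^(1/3))/24)


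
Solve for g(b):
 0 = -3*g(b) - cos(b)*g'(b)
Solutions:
 g(b) = C1*(sin(b) - 1)^(3/2)/(sin(b) + 1)^(3/2)


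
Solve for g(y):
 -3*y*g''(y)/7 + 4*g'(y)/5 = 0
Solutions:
 g(y) = C1 + C2*y^(43/15)


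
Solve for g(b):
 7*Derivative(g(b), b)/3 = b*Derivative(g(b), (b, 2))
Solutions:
 g(b) = C1 + C2*b^(10/3)


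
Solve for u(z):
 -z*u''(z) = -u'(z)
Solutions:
 u(z) = C1 + C2*z^2


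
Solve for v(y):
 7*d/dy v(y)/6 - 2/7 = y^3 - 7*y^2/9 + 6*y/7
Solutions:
 v(y) = C1 + 3*y^4/14 - 2*y^3/9 + 18*y^2/49 + 12*y/49


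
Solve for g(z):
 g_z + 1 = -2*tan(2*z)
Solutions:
 g(z) = C1 - z + log(cos(2*z))


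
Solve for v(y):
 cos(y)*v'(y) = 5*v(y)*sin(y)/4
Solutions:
 v(y) = C1/cos(y)^(5/4)


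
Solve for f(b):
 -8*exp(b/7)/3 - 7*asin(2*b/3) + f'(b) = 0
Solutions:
 f(b) = C1 + 7*b*asin(2*b/3) + 7*sqrt(9 - 4*b^2)/2 + 56*exp(b/7)/3


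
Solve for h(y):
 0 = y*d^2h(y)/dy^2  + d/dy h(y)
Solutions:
 h(y) = C1 + C2*log(y)


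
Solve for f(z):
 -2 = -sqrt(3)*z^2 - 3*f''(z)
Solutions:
 f(z) = C1 + C2*z - sqrt(3)*z^4/36 + z^2/3


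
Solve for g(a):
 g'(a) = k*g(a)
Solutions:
 g(a) = C1*exp(a*k)


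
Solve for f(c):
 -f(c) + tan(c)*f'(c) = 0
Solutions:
 f(c) = C1*sin(c)


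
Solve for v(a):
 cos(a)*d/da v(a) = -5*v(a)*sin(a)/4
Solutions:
 v(a) = C1*cos(a)^(5/4)


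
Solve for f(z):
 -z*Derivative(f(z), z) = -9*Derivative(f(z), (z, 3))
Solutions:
 f(z) = C1 + Integral(C2*airyai(3^(1/3)*z/3) + C3*airybi(3^(1/3)*z/3), z)


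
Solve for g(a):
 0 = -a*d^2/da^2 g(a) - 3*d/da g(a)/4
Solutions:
 g(a) = C1 + C2*a^(1/4)


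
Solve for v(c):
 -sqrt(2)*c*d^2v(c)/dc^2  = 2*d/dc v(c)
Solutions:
 v(c) = C1 + C2*c^(1 - sqrt(2))


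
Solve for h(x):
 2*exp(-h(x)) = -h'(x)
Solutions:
 h(x) = log(C1 - 2*x)


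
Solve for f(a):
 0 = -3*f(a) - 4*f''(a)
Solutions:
 f(a) = C1*sin(sqrt(3)*a/2) + C2*cos(sqrt(3)*a/2)


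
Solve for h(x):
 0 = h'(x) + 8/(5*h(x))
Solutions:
 h(x) = -sqrt(C1 - 80*x)/5
 h(x) = sqrt(C1 - 80*x)/5


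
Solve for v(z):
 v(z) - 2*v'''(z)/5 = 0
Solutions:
 v(z) = C3*exp(2^(2/3)*5^(1/3)*z/2) + (C1*sin(2^(2/3)*sqrt(3)*5^(1/3)*z/4) + C2*cos(2^(2/3)*sqrt(3)*5^(1/3)*z/4))*exp(-2^(2/3)*5^(1/3)*z/4)


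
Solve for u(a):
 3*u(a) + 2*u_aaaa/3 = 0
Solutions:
 u(a) = (C1*sin(2^(1/4)*sqrt(3)*a/2) + C2*cos(2^(1/4)*sqrt(3)*a/2))*exp(-2^(1/4)*sqrt(3)*a/2) + (C3*sin(2^(1/4)*sqrt(3)*a/2) + C4*cos(2^(1/4)*sqrt(3)*a/2))*exp(2^(1/4)*sqrt(3)*a/2)


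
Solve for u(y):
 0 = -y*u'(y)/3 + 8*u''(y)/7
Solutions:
 u(y) = C1 + C2*erfi(sqrt(21)*y/12)


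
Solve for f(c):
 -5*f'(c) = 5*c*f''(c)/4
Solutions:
 f(c) = C1 + C2/c^3


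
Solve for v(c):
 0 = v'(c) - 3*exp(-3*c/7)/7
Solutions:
 v(c) = C1 - 1/exp(c)^(3/7)


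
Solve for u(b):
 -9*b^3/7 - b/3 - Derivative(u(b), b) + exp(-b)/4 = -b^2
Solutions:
 u(b) = C1 - 9*b^4/28 + b^3/3 - b^2/6 - exp(-b)/4


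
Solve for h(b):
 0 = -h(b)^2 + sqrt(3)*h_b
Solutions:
 h(b) = -3/(C1 + sqrt(3)*b)


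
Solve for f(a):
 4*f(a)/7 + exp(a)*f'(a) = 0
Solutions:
 f(a) = C1*exp(4*exp(-a)/7)


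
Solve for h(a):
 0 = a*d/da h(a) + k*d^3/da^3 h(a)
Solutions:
 h(a) = C1 + Integral(C2*airyai(a*(-1/k)^(1/3)) + C3*airybi(a*(-1/k)^(1/3)), a)


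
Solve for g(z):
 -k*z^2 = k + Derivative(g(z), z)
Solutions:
 g(z) = C1 - k*z^3/3 - k*z


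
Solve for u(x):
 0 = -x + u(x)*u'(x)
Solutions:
 u(x) = -sqrt(C1 + x^2)
 u(x) = sqrt(C1 + x^2)


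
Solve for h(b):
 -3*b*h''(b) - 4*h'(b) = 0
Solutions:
 h(b) = C1 + C2/b^(1/3)


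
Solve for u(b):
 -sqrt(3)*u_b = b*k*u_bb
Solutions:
 u(b) = C1 + b^(((re(k) - sqrt(3))*re(k) + im(k)^2)/(re(k)^2 + im(k)^2))*(C2*sin(sqrt(3)*log(b)*Abs(im(k))/(re(k)^2 + im(k)^2)) + C3*cos(sqrt(3)*log(b)*im(k)/(re(k)^2 + im(k)^2)))


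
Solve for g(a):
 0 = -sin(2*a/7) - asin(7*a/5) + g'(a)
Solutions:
 g(a) = C1 + a*asin(7*a/5) + sqrt(25 - 49*a^2)/7 - 7*cos(2*a/7)/2


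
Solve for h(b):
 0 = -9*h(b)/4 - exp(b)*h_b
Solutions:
 h(b) = C1*exp(9*exp(-b)/4)


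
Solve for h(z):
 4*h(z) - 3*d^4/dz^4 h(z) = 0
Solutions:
 h(z) = C1*exp(-sqrt(2)*3^(3/4)*z/3) + C2*exp(sqrt(2)*3^(3/4)*z/3) + C3*sin(sqrt(2)*3^(3/4)*z/3) + C4*cos(sqrt(2)*3^(3/4)*z/3)


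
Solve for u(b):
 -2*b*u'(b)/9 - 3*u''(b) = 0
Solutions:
 u(b) = C1 + C2*erf(sqrt(3)*b/9)


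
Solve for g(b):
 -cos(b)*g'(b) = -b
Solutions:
 g(b) = C1 + Integral(b/cos(b), b)


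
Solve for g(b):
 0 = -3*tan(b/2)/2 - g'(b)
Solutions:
 g(b) = C1 + 3*log(cos(b/2))


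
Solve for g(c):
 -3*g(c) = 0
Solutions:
 g(c) = 0


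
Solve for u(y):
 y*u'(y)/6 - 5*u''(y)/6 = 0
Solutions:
 u(y) = C1 + C2*erfi(sqrt(10)*y/10)


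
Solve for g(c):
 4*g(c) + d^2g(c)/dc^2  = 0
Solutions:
 g(c) = C1*sin(2*c) + C2*cos(2*c)


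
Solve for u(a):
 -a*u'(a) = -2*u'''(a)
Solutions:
 u(a) = C1 + Integral(C2*airyai(2^(2/3)*a/2) + C3*airybi(2^(2/3)*a/2), a)


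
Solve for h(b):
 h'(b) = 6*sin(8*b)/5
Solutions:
 h(b) = C1 - 3*cos(8*b)/20


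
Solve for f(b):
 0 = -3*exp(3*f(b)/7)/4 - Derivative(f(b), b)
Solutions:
 f(b) = 7*log(1/(C1 + 9*b))/3 + 7*log(28)/3
 f(b) = 7*log(28^(1/3)*(-3^(2/3) - 3*3^(1/6)*I)*(1/(C1 + 3*b))^(1/3)/6)
 f(b) = 7*log(28^(1/3)*(-3^(2/3) + 3*3^(1/6)*I)*(1/(C1 + 3*b))^(1/3)/6)


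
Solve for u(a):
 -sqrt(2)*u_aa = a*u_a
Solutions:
 u(a) = C1 + C2*erf(2^(1/4)*a/2)


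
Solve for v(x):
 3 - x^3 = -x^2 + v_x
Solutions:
 v(x) = C1 - x^4/4 + x^3/3 + 3*x


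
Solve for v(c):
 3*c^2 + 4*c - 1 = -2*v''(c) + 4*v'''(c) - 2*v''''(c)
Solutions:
 v(c) = C1 + C4*exp(c) - c^4/8 - 4*c^3/3 - 25*c^2/4 + c*(C2 + C3*exp(c))


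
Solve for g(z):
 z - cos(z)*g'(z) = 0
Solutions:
 g(z) = C1 + Integral(z/cos(z), z)


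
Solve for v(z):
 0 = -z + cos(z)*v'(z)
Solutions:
 v(z) = C1 + Integral(z/cos(z), z)


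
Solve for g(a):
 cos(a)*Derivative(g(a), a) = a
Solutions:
 g(a) = C1 + Integral(a/cos(a), a)


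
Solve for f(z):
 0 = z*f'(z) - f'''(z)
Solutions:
 f(z) = C1 + Integral(C2*airyai(z) + C3*airybi(z), z)


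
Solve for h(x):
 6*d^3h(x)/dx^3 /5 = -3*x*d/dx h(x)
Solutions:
 h(x) = C1 + Integral(C2*airyai(-2^(2/3)*5^(1/3)*x/2) + C3*airybi(-2^(2/3)*5^(1/3)*x/2), x)


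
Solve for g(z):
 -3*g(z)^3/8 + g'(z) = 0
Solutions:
 g(z) = -2*sqrt(-1/(C1 + 3*z))
 g(z) = 2*sqrt(-1/(C1 + 3*z))


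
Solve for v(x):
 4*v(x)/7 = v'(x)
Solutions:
 v(x) = C1*exp(4*x/7)


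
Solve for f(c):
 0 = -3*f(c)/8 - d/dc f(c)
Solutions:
 f(c) = C1*exp(-3*c/8)


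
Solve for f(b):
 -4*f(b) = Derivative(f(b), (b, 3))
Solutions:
 f(b) = C3*exp(-2^(2/3)*b) + (C1*sin(2^(2/3)*sqrt(3)*b/2) + C2*cos(2^(2/3)*sqrt(3)*b/2))*exp(2^(2/3)*b/2)


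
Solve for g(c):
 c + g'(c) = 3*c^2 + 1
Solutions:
 g(c) = C1 + c^3 - c^2/2 + c


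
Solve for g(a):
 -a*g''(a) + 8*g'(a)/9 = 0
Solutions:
 g(a) = C1 + C2*a^(17/9)


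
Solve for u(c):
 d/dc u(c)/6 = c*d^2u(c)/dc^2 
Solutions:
 u(c) = C1 + C2*c^(7/6)


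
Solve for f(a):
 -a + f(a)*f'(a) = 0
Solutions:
 f(a) = -sqrt(C1 + a^2)
 f(a) = sqrt(C1 + a^2)


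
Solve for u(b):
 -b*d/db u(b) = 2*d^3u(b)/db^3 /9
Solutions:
 u(b) = C1 + Integral(C2*airyai(-6^(2/3)*b/2) + C3*airybi(-6^(2/3)*b/2), b)


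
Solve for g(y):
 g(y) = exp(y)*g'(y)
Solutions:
 g(y) = C1*exp(-exp(-y))


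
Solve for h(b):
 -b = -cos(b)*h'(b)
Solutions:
 h(b) = C1 + Integral(b/cos(b), b)


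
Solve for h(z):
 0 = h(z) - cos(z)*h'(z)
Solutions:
 h(z) = C1*sqrt(sin(z) + 1)/sqrt(sin(z) - 1)


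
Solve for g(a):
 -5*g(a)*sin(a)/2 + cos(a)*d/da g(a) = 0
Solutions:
 g(a) = C1/cos(a)^(5/2)


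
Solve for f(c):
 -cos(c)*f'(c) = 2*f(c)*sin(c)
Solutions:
 f(c) = C1*cos(c)^2


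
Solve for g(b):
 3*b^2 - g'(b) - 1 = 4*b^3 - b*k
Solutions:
 g(b) = C1 - b^4 + b^3 + b^2*k/2 - b


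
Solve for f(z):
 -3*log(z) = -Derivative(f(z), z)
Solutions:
 f(z) = C1 + 3*z*log(z) - 3*z


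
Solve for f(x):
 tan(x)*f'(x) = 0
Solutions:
 f(x) = C1


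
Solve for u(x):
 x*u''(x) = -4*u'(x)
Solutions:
 u(x) = C1 + C2/x^3


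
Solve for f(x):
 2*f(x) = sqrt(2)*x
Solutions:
 f(x) = sqrt(2)*x/2


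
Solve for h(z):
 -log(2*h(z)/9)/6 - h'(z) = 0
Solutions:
 6*Integral(1/(log(_y) - 2*log(3) + log(2)), (_y, h(z))) = C1 - z


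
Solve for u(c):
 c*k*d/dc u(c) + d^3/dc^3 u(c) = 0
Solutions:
 u(c) = C1 + Integral(C2*airyai(c*(-k)^(1/3)) + C3*airybi(c*(-k)^(1/3)), c)


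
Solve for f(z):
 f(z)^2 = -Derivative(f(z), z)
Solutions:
 f(z) = 1/(C1 + z)


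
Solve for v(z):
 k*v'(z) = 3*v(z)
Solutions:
 v(z) = C1*exp(3*z/k)


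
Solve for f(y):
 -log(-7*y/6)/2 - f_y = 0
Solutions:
 f(y) = C1 - y*log(-y)/2 + y*(-log(7) + 1 + log(6))/2


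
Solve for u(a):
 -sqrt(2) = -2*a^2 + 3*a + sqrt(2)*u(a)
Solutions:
 u(a) = sqrt(2)*a^2 - 3*sqrt(2)*a/2 - 1


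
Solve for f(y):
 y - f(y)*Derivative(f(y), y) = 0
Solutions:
 f(y) = -sqrt(C1 + y^2)
 f(y) = sqrt(C1 + y^2)


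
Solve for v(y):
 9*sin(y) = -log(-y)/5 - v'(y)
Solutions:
 v(y) = C1 - y*log(-y)/5 + y/5 + 9*cos(y)


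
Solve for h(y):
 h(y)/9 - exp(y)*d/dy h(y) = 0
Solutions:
 h(y) = C1*exp(-exp(-y)/9)


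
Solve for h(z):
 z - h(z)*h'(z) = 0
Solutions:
 h(z) = -sqrt(C1 + z^2)
 h(z) = sqrt(C1 + z^2)


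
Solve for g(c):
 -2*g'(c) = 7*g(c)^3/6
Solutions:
 g(c) = -sqrt(6)*sqrt(-1/(C1 - 7*c))
 g(c) = sqrt(6)*sqrt(-1/(C1 - 7*c))


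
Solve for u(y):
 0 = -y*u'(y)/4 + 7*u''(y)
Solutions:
 u(y) = C1 + C2*erfi(sqrt(14)*y/28)


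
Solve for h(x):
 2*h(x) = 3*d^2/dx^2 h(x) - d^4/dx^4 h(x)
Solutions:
 h(x) = C1*exp(-x) + C2*exp(x) + C3*exp(-sqrt(2)*x) + C4*exp(sqrt(2)*x)


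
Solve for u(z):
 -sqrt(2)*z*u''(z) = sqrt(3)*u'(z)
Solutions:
 u(z) = C1 + C2*z^(1 - sqrt(6)/2)


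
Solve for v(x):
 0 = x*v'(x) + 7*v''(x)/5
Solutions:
 v(x) = C1 + C2*erf(sqrt(70)*x/14)


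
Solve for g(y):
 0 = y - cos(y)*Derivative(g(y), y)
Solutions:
 g(y) = C1 + Integral(y/cos(y), y)


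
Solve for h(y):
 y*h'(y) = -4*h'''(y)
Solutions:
 h(y) = C1 + Integral(C2*airyai(-2^(1/3)*y/2) + C3*airybi(-2^(1/3)*y/2), y)


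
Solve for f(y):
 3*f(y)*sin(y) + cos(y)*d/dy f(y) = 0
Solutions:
 f(y) = C1*cos(y)^3


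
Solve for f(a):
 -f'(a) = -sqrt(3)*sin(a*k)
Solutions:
 f(a) = C1 - sqrt(3)*cos(a*k)/k


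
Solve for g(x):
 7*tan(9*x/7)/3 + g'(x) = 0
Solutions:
 g(x) = C1 + 49*log(cos(9*x/7))/27


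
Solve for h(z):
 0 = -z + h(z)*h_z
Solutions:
 h(z) = -sqrt(C1 + z^2)
 h(z) = sqrt(C1 + z^2)


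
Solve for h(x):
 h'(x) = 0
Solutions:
 h(x) = C1


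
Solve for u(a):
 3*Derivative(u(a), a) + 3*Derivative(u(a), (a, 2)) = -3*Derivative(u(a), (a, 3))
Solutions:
 u(a) = C1 + (C2*sin(sqrt(3)*a/2) + C3*cos(sqrt(3)*a/2))*exp(-a/2)


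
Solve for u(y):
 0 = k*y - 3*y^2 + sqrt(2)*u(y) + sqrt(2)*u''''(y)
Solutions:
 u(y) = -sqrt(2)*k*y/2 + 3*sqrt(2)*y^2/2 + (C1*sin(sqrt(2)*y/2) + C2*cos(sqrt(2)*y/2))*exp(-sqrt(2)*y/2) + (C3*sin(sqrt(2)*y/2) + C4*cos(sqrt(2)*y/2))*exp(sqrt(2)*y/2)


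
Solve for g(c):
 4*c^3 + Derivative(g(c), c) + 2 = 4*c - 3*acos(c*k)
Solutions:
 g(c) = C1 - c^4 + 2*c^2 - 2*c - 3*Piecewise((c*acos(c*k) - sqrt(-c^2*k^2 + 1)/k, Ne(k, 0)), (pi*c/2, True))


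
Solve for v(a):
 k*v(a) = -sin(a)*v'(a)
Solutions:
 v(a) = C1*exp(k*(-log(cos(a) - 1) + log(cos(a) + 1))/2)


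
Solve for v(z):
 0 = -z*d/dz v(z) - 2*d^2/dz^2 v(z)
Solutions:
 v(z) = C1 + C2*erf(z/2)


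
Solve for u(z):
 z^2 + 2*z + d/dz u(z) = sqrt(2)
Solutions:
 u(z) = C1 - z^3/3 - z^2 + sqrt(2)*z


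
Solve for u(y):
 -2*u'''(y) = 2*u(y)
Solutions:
 u(y) = C3*exp(-y) + (C1*sin(sqrt(3)*y/2) + C2*cos(sqrt(3)*y/2))*exp(y/2)


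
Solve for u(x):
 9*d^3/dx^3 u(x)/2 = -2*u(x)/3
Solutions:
 u(x) = C3*exp(-2^(2/3)*x/3) + (C1*sin(2^(2/3)*sqrt(3)*x/6) + C2*cos(2^(2/3)*sqrt(3)*x/6))*exp(2^(2/3)*x/6)


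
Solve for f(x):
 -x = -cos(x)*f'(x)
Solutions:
 f(x) = C1 + Integral(x/cos(x), x)


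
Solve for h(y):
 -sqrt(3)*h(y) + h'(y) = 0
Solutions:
 h(y) = C1*exp(sqrt(3)*y)


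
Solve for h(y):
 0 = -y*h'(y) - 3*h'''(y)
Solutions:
 h(y) = C1 + Integral(C2*airyai(-3^(2/3)*y/3) + C3*airybi(-3^(2/3)*y/3), y)


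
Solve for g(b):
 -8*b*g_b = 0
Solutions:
 g(b) = C1


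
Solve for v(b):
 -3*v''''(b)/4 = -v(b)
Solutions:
 v(b) = C1*exp(-sqrt(2)*3^(3/4)*b/3) + C2*exp(sqrt(2)*3^(3/4)*b/3) + C3*sin(sqrt(2)*3^(3/4)*b/3) + C4*cos(sqrt(2)*3^(3/4)*b/3)


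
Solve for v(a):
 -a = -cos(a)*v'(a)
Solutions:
 v(a) = C1 + Integral(a/cos(a), a)


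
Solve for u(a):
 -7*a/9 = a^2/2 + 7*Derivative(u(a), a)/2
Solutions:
 u(a) = C1 - a^3/21 - a^2/9


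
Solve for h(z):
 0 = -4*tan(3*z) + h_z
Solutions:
 h(z) = C1 - 4*log(cos(3*z))/3


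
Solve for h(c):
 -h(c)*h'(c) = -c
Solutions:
 h(c) = -sqrt(C1 + c^2)
 h(c) = sqrt(C1 + c^2)


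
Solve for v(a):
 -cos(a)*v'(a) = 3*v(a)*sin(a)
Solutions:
 v(a) = C1*cos(a)^3


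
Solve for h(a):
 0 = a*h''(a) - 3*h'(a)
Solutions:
 h(a) = C1 + C2*a^4


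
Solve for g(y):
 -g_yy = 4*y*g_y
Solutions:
 g(y) = C1 + C2*erf(sqrt(2)*y)


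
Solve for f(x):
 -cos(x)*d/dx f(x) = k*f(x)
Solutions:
 f(x) = C1*exp(k*(log(sin(x) - 1) - log(sin(x) + 1))/2)


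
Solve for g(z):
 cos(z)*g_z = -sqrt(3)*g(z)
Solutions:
 g(z) = C1*(sin(z) - 1)^(sqrt(3)/2)/(sin(z) + 1)^(sqrt(3)/2)


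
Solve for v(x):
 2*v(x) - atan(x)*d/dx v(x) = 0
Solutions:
 v(x) = C1*exp(2*Integral(1/atan(x), x))


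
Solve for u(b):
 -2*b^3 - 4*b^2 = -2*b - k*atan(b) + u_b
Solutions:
 u(b) = C1 - b^4/2 - 4*b^3/3 + b^2 + k*(b*atan(b) - log(b^2 + 1)/2)


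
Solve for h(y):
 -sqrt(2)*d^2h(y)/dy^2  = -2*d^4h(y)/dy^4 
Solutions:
 h(y) = C1 + C2*y + C3*exp(-2^(3/4)*y/2) + C4*exp(2^(3/4)*y/2)


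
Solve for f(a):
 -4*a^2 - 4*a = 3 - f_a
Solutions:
 f(a) = C1 + 4*a^3/3 + 2*a^2 + 3*a


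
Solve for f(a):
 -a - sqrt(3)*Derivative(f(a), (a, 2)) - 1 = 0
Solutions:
 f(a) = C1 + C2*a - sqrt(3)*a^3/18 - sqrt(3)*a^2/6


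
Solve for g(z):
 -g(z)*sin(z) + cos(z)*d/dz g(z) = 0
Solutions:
 g(z) = C1/cos(z)


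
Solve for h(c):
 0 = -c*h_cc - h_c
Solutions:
 h(c) = C1 + C2*log(c)


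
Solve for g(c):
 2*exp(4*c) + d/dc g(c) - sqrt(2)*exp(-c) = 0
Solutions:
 g(c) = C1 - exp(4*c)/2 - sqrt(2)*exp(-c)


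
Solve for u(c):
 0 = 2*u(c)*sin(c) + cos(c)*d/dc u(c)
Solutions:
 u(c) = C1*cos(c)^2


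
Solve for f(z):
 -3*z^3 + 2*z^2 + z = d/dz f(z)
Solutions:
 f(z) = C1 - 3*z^4/4 + 2*z^3/3 + z^2/2


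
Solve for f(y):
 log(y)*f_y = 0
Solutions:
 f(y) = C1


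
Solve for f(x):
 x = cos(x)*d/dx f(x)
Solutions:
 f(x) = C1 + Integral(x/cos(x), x)


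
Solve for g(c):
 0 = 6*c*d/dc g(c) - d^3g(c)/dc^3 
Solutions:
 g(c) = C1 + Integral(C2*airyai(6^(1/3)*c) + C3*airybi(6^(1/3)*c), c)


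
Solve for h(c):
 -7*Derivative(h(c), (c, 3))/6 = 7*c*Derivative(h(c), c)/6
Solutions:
 h(c) = C1 + Integral(C2*airyai(-c) + C3*airybi(-c), c)


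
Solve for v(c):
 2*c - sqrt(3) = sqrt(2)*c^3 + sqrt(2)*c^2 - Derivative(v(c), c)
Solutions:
 v(c) = C1 + sqrt(2)*c^4/4 + sqrt(2)*c^3/3 - c^2 + sqrt(3)*c


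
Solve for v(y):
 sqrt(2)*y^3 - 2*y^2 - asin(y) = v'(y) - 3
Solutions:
 v(y) = C1 + sqrt(2)*y^4/4 - 2*y^3/3 - y*asin(y) + 3*y - sqrt(1 - y^2)


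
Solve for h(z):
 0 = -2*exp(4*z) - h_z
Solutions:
 h(z) = C1 - exp(4*z)/2


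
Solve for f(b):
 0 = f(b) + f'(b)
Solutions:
 f(b) = C1*exp(-b)


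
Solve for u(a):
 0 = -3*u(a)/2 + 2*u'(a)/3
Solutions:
 u(a) = C1*exp(9*a/4)


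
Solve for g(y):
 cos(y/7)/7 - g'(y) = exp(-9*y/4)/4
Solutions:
 g(y) = C1 + sin(y/7) + exp(-9*y/4)/9


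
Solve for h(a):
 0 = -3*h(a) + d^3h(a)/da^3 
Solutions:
 h(a) = C3*exp(3^(1/3)*a) + (C1*sin(3^(5/6)*a/2) + C2*cos(3^(5/6)*a/2))*exp(-3^(1/3)*a/2)


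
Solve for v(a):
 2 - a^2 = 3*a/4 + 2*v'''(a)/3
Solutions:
 v(a) = C1 + C2*a + C3*a^2 - a^5/40 - 3*a^4/64 + a^3/2


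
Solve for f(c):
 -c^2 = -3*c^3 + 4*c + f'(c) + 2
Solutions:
 f(c) = C1 + 3*c^4/4 - c^3/3 - 2*c^2 - 2*c


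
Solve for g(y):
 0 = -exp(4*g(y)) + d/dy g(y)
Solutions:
 g(y) = log(-(-1/(C1 + 4*y))^(1/4))
 g(y) = log(-1/(C1 + 4*y))/4
 g(y) = log(-I*(-1/(C1 + 4*y))^(1/4))
 g(y) = log(I*(-1/(C1 + 4*y))^(1/4))


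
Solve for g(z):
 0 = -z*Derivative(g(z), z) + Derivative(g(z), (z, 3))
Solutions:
 g(z) = C1 + Integral(C2*airyai(z) + C3*airybi(z), z)


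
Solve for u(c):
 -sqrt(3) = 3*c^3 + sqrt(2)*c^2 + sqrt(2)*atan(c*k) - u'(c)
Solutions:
 u(c) = C1 + 3*c^4/4 + sqrt(2)*c^3/3 + sqrt(3)*c + sqrt(2)*Piecewise((c*atan(c*k) - log(c^2*k^2 + 1)/(2*k), Ne(k, 0)), (0, True))


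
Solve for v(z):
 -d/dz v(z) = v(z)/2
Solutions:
 v(z) = C1*exp(-z/2)


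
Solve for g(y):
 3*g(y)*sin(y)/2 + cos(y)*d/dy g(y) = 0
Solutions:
 g(y) = C1*cos(y)^(3/2)


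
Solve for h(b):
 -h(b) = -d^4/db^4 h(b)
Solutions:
 h(b) = C1*exp(-b) + C2*exp(b) + C3*sin(b) + C4*cos(b)


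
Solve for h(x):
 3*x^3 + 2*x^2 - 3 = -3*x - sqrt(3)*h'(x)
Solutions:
 h(x) = C1 - sqrt(3)*x^4/4 - 2*sqrt(3)*x^3/9 - sqrt(3)*x^2/2 + sqrt(3)*x


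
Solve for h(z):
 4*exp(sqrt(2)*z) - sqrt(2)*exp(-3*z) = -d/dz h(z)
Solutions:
 h(z) = C1 - 2*sqrt(2)*exp(sqrt(2)*z) - sqrt(2)*exp(-3*z)/3


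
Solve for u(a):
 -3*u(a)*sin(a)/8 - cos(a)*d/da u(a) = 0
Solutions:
 u(a) = C1*cos(a)^(3/8)


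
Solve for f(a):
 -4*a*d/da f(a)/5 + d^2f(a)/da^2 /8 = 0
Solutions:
 f(a) = C1 + C2*erfi(4*sqrt(5)*a/5)


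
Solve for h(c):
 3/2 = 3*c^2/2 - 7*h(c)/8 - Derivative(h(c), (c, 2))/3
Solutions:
 h(c) = C1*sin(sqrt(42)*c/4) + C2*cos(sqrt(42)*c/4) + 12*c^2/7 - 148/49


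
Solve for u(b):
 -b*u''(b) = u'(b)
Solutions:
 u(b) = C1 + C2*log(b)


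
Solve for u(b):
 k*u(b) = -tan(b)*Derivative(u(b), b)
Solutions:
 u(b) = C1*exp(-k*log(sin(b)))


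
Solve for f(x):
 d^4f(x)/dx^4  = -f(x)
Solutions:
 f(x) = (C1*sin(sqrt(2)*x/2) + C2*cos(sqrt(2)*x/2))*exp(-sqrt(2)*x/2) + (C3*sin(sqrt(2)*x/2) + C4*cos(sqrt(2)*x/2))*exp(sqrt(2)*x/2)


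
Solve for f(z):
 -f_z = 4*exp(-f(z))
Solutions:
 f(z) = log(C1 - 4*z)


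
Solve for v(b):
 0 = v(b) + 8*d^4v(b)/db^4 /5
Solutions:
 v(b) = (C1*sin(2^(3/4)*5^(1/4)*b/4) + C2*cos(2^(3/4)*5^(1/4)*b/4))*exp(-2^(3/4)*5^(1/4)*b/4) + (C3*sin(2^(3/4)*5^(1/4)*b/4) + C4*cos(2^(3/4)*5^(1/4)*b/4))*exp(2^(3/4)*5^(1/4)*b/4)


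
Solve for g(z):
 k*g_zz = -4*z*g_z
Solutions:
 g(z) = C1 + C2*sqrt(k)*erf(sqrt(2)*z*sqrt(1/k))


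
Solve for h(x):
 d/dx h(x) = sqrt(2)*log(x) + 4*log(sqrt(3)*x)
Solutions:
 h(x) = C1 + sqrt(2)*x*log(x) + 4*x*log(x) - 4*x - sqrt(2)*x + x*log(9)


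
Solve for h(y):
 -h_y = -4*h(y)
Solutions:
 h(y) = C1*exp(4*y)


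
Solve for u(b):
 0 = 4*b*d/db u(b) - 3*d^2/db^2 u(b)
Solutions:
 u(b) = C1 + C2*erfi(sqrt(6)*b/3)


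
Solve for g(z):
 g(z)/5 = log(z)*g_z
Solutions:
 g(z) = C1*exp(li(z)/5)


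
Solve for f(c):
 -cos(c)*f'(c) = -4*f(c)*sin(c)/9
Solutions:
 f(c) = C1/cos(c)^(4/9)


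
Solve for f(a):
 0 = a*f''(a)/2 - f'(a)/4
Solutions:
 f(a) = C1 + C2*a^(3/2)


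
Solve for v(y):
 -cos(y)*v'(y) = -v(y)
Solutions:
 v(y) = C1*sqrt(sin(y) + 1)/sqrt(sin(y) - 1)


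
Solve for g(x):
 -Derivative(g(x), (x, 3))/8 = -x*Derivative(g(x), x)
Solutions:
 g(x) = C1 + Integral(C2*airyai(2*x) + C3*airybi(2*x), x)


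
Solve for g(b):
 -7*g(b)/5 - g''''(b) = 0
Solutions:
 g(b) = (C1*sin(sqrt(2)*5^(3/4)*7^(1/4)*b/10) + C2*cos(sqrt(2)*5^(3/4)*7^(1/4)*b/10))*exp(-sqrt(2)*5^(3/4)*7^(1/4)*b/10) + (C3*sin(sqrt(2)*5^(3/4)*7^(1/4)*b/10) + C4*cos(sqrt(2)*5^(3/4)*7^(1/4)*b/10))*exp(sqrt(2)*5^(3/4)*7^(1/4)*b/10)


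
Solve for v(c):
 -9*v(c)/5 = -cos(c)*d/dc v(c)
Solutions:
 v(c) = C1*(sin(c) + 1)^(9/10)/(sin(c) - 1)^(9/10)


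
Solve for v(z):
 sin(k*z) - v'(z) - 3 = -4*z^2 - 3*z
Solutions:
 v(z) = C1 + 4*z^3/3 + 3*z^2/2 - 3*z - cos(k*z)/k


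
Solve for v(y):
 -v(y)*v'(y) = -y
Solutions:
 v(y) = -sqrt(C1 + y^2)
 v(y) = sqrt(C1 + y^2)


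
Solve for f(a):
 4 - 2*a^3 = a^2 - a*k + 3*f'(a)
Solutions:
 f(a) = C1 - a^4/6 - a^3/9 + a^2*k/6 + 4*a/3


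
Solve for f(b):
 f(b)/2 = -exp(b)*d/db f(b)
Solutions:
 f(b) = C1*exp(exp(-b)/2)
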